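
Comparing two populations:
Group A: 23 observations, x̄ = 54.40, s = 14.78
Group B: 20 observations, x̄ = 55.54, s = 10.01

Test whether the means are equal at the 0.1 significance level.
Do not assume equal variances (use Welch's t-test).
Welch's two-sample t-test:
H₀: μ₁ = μ₂
H₁: μ₁ ≠ μ₂
s₁²/n₁ = 14.78²/23 = 9.4978,  s₂²/n₂ = 10.01²/20 = 5.0100
SE = √(s₁²/n₁ + s₂²/n₂) = √(9.4978 + 5.0100) = 3.8089
df (Welch-Satterthwaite) = (s₁²/n₁ + s₂²/n₂)² / [(s₁²/n₁)²/(n₁-1) + (s₂²/n₂)²/(n₂-1)] ≈ 38.82
t = (x̄₁ - x̄₂) / SE = (54.40 - 55.54) / 3.8089 = -1.14 / 3.8089 = -0.299
p-value = 0.7663

Since p-value > α = 0.1, we fail to reject H₀.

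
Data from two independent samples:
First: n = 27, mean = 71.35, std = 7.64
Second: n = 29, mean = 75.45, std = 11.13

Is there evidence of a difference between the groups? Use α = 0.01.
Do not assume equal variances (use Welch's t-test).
Welch's two-sample t-test:
H₀: μ₁ = μ₂
H₁: μ₁ ≠ μ₂
s₁²/n₁ = 7.64²/27 = 2.1618,  s₂²/n₂ = 11.13²/29 = 4.2716
SE = √(s₁²/n₁ + s₂²/n₂) = √(2.1618 + 4.2716) = 2.5364
df (Welch-Satterthwaite) = (s₁²/n₁ + s₂²/n₂)² / [(s₁²/n₁)²/(n₁-1) + (s₂²/n₂)²/(n₂-1)] ≈ 49.78
t = (x̄₁ - x̄₂) / SE = (71.35 - 75.45) / 2.5364 = -4.10 / 2.5364 = -1.616
p-value = 0.1123

Since p-value > α = 0.01, we fail to reject H₀.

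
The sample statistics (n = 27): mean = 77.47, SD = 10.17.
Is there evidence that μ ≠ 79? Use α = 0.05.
One-sample t-test:
H₀: μ = 79
H₁: μ ≠ 79
df = n - 1 = 26
t = (x̄ - μ₀) / (s/√n) = (77.47 - 79) / (10.17/√27) = -0.782
p-value = 0.4414

Since p-value > α = 0.05, we fail to reject H₀.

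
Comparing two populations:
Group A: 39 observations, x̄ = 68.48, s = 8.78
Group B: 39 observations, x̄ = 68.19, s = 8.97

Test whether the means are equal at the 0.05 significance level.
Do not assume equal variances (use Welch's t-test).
Welch's two-sample t-test:
H₀: μ₁ = μ₂
H₁: μ₁ ≠ μ₂
s₁²/n₁ = 8.78²/39 = 1.9766,  s₂²/n₂ = 8.97²/39 = 2.0631
SE = √(s₁²/n₁ + s₂²/n₂) = √(1.9766 + 2.0631) = 2.0099
df (Welch-Satterthwaite) = (s₁²/n₁ + s₂²/n₂)² / [(s₁²/n₁)²/(n₁-1) + (s₂²/n₂)²/(n₂-1)] ≈ 75.97
t = (x̄₁ - x̄₂) / SE = (68.48 - 68.19) / 2.0099 = 0.29 / 2.0099 = 0.144
p-value = 0.8857

Since p-value > α = 0.05, we fail to reject H₀.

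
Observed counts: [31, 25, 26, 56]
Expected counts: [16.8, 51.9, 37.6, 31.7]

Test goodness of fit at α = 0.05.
Chi-square goodness of fit test:
H₀: observed counts match expected distribution
H₁: observed counts differ from expected distribution
df = k - 1 = 3
χ² = Σ(O - E)²/E
   = (31 - 16.8)²/16.8 + (25 - 51.9)²/51.9 + (26 - 37.6)²/37.6 + (56 - 31.7)²/31.7
   = 12.002 + 13.942 + 3.579 + 18.627
   = 48.15
p-value < 0.0001

Since p-value < α = 0.05, we reject H₀.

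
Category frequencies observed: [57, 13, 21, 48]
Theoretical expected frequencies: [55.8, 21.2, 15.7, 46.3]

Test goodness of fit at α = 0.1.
Chi-square goodness of fit test:
H₀: observed counts match expected distribution
H₁: observed counts differ from expected distribution
df = k - 1 = 3
χ² = Σ(O - E)²/E
   = (57 - 55.8)²/55.8 + (13 - 21.2)²/21.2 + (21 - 15.7)²/15.7 + (48 - 46.3)²/46.3
   = 0.026 + 3.172 + 1.789 + 0.062
   = 5.05
p-value = 0.1682

Since p-value > α = 0.1, we fail to reject H₀.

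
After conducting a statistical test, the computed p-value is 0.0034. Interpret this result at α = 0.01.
Since p = 0.0034 < α = 0.01, reject H₀.
There is sufficient evidence to reject the null hypothesis; the result is statistically significant at the 0.01 level.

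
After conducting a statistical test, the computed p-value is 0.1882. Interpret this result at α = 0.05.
Since p = 0.1882 > α = 0.05, fail to reject H₀.
There is insufficient evidence to reject the null hypothesis; the result is not statistically significant at the 0.05 level.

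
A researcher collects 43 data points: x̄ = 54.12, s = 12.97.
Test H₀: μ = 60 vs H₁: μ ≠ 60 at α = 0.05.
One-sample t-test:
H₀: μ = 60
H₁: μ ≠ 60
df = n - 1 = 42
t = (x̄ - μ₀) / (s/√n) = (54.12 - 60) / (12.97/√43) = -2.973
p-value = 0.0049

Since p-value < α = 0.05, we reject H₀.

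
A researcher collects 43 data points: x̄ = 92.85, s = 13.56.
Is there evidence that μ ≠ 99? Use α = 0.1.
One-sample t-test:
H₀: μ = 99
H₁: μ ≠ 99
df = n - 1 = 42
t = (x̄ - μ₀) / (s/√n) = (92.85 - 99) / (13.56/√43) = -2.974
p-value = 0.0049

Since p-value < α = 0.1, we reject H₀.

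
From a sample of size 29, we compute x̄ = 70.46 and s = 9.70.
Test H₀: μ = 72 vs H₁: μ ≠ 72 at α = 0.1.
One-sample t-test:
H₀: μ = 72
H₁: μ ≠ 72
df = n - 1 = 28
t = (x̄ - μ₀) / (s/√n) = (70.46 - 72) / (9.70/√29) = -0.855
p-value = 0.3998

Since p-value > α = 0.1, we fail to reject H₀.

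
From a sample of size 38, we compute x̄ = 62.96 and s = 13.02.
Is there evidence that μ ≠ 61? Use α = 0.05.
One-sample t-test:
H₀: μ = 61
H₁: μ ≠ 61
df = n - 1 = 37
t = (x̄ - μ₀) / (s/√n) = (62.96 - 61) / (13.02/√38) = 0.928
p-value = 0.3594

Since p-value > α = 0.05, we fail to reject H₀.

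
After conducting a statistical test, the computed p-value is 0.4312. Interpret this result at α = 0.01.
Since p = 0.4312 > α = 0.01, fail to reject H₀.
There is insufficient evidence to reject the null hypothesis; the result is not statistically significant at the 0.01 level.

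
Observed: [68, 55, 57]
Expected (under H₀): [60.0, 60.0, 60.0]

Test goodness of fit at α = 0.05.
Chi-square goodness of fit test:
H₀: observed counts match expected distribution
H₁: observed counts differ from expected distribution
df = k - 1 = 2
χ² = Σ(O - E)²/E
   = (68 - 60.0)²/60.0 + (55 - 60.0)²/60.0 + (57 - 60.0)²/60.0
   = 1.067 + 0.417 + 0.150
   = 1.63
p-value = 0.4419

Since p-value > α = 0.05, we fail to reject H₀.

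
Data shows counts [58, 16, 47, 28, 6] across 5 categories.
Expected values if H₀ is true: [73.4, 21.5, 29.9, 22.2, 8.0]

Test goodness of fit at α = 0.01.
Chi-square goodness of fit test:
H₀: observed counts match expected distribution
H₁: observed counts differ from expected distribution
df = k - 1 = 4
χ² = Σ(O - E)²/E
   = (58 - 73.4)²/73.4 + (16 - 21.5)²/21.5 + (47 - 29.9)²/29.9 + (28 - 22.2)²/22.2 + (6 - 8.0)²/8.0
   = 3.231 + 1.407 + 9.780 + 1.515 + 0.500
   = 16.43
p-value = 0.0025

Since p-value < α = 0.01, we reject H₀.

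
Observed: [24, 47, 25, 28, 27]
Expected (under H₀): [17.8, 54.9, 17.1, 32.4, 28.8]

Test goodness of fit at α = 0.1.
Chi-square goodness of fit test:
H₀: observed counts match expected distribution
H₁: observed counts differ from expected distribution
df = k - 1 = 4
χ² = Σ(O - E)²/E
   = (24 - 17.8)²/17.8 + (47 - 54.9)²/54.9 + (25 - 17.1)²/17.1 + (28 - 32.4)²/32.4 + (27 - 28.8)²/28.8
   = 2.160 + 1.137 + 3.650 + 0.598 + 0.113
   = 7.66
p-value = 0.1050

Since p-value > α = 0.1, we fail to reject H₀.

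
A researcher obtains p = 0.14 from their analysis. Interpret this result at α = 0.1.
Since p = 0.14 > α = 0.1, fail to reject H₀.
There is insufficient evidence to reject the null hypothesis; the result is not statistically significant at the 0.1 level.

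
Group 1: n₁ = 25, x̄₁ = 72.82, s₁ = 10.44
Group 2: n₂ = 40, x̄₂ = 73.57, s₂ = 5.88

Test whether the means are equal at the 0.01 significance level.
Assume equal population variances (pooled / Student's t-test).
Student's two-sample t-test (equal variances):
H₀: μ₁ = μ₂
H₁: μ₁ ≠ μ₂
df = n₁ + n₂ - 2 = 63
Pooled variance s_p² = [(n₁-1)s₁² + (n₂-1)s₂²] / (n₁ + n₂ - 2) = [(24)(10.44²) + (39)(5.88²)] / 63 = 62.9246
SE = √(s_p²(1/n₁ + 1/n₂)) = √(62.9246 × (1/25 + 1/40)) = 2.0224
t = (x̄₁ - x̄₂) / SE = (72.82 - 73.57) / 2.0224 = -0.75 / 2.0224 = -0.371
p-value = 0.7120

Since p-value > α = 0.01, we fail to reject H₀.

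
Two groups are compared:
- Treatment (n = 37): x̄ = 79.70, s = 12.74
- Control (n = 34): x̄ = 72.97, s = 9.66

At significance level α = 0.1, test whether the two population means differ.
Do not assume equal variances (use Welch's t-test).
Welch's two-sample t-test:
H₀: μ₁ = μ₂
H₁: μ₁ ≠ μ₂
s₁²/n₁ = 12.74²/37 = 4.3867,  s₂²/n₂ = 9.66²/34 = 2.7446
SE = √(s₁²/n₁ + s₂²/n₂) = √(4.3867 + 2.7446) = 2.6704
df (Welch-Satterthwaite) = (s₁²/n₁ + s₂²/n₂)² / [(s₁²/n₁)²/(n₁-1) + (s₂²/n₂)²/(n₂-1)] ≈ 66.67
t = (x̄₁ - x̄₂) / SE = (79.70 - 72.97) / 2.6704 = 6.73 / 2.6704 = 2.520
p-value = 0.0141

Since p-value < α = 0.1, we reject H₀.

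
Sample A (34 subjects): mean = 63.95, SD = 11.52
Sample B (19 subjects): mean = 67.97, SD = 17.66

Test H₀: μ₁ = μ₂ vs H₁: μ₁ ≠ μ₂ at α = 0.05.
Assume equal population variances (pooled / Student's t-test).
Student's two-sample t-test (equal variances):
H₀: μ₁ = μ₂
H₁: μ₁ ≠ μ₂
df = n₁ + n₂ - 2 = 51
Pooled variance s_p² = [(n₁-1)s₁² + (n₂-1)s₂²] / (n₁ + n₂ - 2) = [(33)(11.52²) + (18)(17.66²)] / 51 = 195.9452
SE = √(s_p²(1/n₁ + 1/n₂)) = √(195.9452 × (1/34 + 1/19)) = 4.0095
t = (x̄₁ - x̄₂) / SE = (63.95 - 67.97) / 4.0095 = -4.02 / 4.0095 = -1.003
p-value = 0.3208

Since p-value > α = 0.05, we fail to reject H₀.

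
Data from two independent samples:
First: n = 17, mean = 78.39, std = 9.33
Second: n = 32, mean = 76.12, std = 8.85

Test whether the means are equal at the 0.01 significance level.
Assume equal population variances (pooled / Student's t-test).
Student's two-sample t-test (equal variances):
H₀: μ₁ = μ₂
H₁: μ₁ ≠ μ₂
df = n₁ + n₂ - 2 = 47
Pooled variance s_p² = [(n₁-1)s₁² + (n₂-1)s₂²] / (n₁ + n₂ - 2) = [(16)(9.33²) + (31)(8.85²)] / 47 = 81.2932
SE = √(s_p²(1/n₁ + 1/n₂)) = √(81.2932 × (1/17 + 1/32)) = 2.7060
t = (x̄₁ - x̄₂) / SE = (78.39 - 76.12) / 2.7060 = 2.27 / 2.7060 = 0.839
p-value = 0.4058

Since p-value > α = 0.01, we fail to reject H₀.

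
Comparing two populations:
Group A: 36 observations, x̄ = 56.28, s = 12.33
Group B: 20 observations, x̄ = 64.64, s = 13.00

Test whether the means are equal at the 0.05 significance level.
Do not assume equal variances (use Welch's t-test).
Welch's two-sample t-test:
H₀: μ₁ = μ₂
H₁: μ₁ ≠ μ₂
s₁²/n₁ = 12.33²/36 = 4.2230,  s₂²/n₂ = 13.00²/20 = 8.4500
SE = √(s₁²/n₁ + s₂²/n₂) = √(4.2230 + 8.4500) = 3.5599
df (Welch-Satterthwaite) = (s₁²/n₁ + s₂²/n₂)² / [(s₁²/n₁)²/(n₁-1) + (s₂²/n₂)²/(n₂-1)] ≈ 37.63
t = (x̄₁ - x̄₂) / SE = (56.28 - 64.64) / 3.5599 = -8.36 / 3.5599 = -2.348
p-value = 0.0242

Since p-value < α = 0.05, we reject H₀.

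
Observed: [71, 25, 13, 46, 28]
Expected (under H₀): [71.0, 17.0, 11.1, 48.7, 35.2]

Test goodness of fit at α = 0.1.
Chi-square goodness of fit test:
H₀: observed counts match expected distribution
H₁: observed counts differ from expected distribution
df = k - 1 = 4
χ² = Σ(O - E)²/E
   = (71 - 71.0)²/71.0 + (25 - 17.0)²/17.0 + (13 - 11.1)²/11.1 + (46 - 48.7)²/48.7 + (28 - 35.2)²/35.2
   = 0.000 + 3.765 + 0.325 + 0.150 + 1.473
   = 5.71
p-value = 0.2217

Since p-value > α = 0.1, we fail to reject H₀.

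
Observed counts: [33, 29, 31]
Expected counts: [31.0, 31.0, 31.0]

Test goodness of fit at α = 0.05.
Chi-square goodness of fit test:
H₀: observed counts match expected distribution
H₁: observed counts differ from expected distribution
df = k - 1 = 2
χ² = Σ(O - E)²/E
   = (33 - 31.0)²/31.0 + (29 - 31.0)²/31.0 + (31 - 31.0)²/31.0
   = 0.129 + 0.129 + 0.000
   = 0.26
p-value = 0.8789

Since p-value > α = 0.05, we fail to reject H₀.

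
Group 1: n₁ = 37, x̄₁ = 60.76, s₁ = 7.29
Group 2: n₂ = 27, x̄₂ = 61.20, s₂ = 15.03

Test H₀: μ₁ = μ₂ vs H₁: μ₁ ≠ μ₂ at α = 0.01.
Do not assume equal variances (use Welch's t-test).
Welch's two-sample t-test:
H₀: μ₁ = μ₂
H₁: μ₁ ≠ μ₂
s₁²/n₁ = 7.29²/37 = 1.4363,  s₂²/n₂ = 15.03²/27 = 8.3667
SE = √(s₁²/n₁ + s₂²/n₂) = √(1.4363 + 8.3667) = 3.1310
df (Welch-Satterthwaite) = (s₁²/n₁ + s₂²/n₂)² / [(s₁²/n₁)²/(n₁-1) + (s₂²/n₂)²/(n₂-1)] ≈ 34.95
t = (x̄₁ - x̄₂) / SE = (60.76 - 61.20) / 3.1310 = -0.44 / 3.1310 = -0.141
p-value = 0.8890

Since p-value > α = 0.01, we fail to reject H₀.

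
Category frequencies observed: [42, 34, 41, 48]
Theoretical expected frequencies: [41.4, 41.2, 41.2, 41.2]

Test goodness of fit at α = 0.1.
Chi-square goodness of fit test:
H₀: observed counts match expected distribution
H₁: observed counts differ from expected distribution
df = k - 1 = 3
χ² = Σ(O - E)²/E
   = (42 - 41.4)²/41.4 + (34 - 41.2)²/41.2 + (41 - 41.2)²/41.2 + (48 - 41.2)²/41.2
   = 0.009 + 1.258 + 0.001 + 1.122
   = 2.39
p-value = 0.4955

Since p-value > α = 0.1, we fail to reject H₀.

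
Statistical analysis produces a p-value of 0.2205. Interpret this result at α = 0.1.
Since p = 0.2205 > α = 0.1, fail to reject H₀.
There is insufficient evidence to reject the null hypothesis; the result is not statistically significant at the 0.1 level.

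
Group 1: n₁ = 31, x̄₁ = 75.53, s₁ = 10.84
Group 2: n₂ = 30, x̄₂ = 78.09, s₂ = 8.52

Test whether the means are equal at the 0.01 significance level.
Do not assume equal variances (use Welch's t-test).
Welch's two-sample t-test:
H₀: μ₁ = μ₂
H₁: μ₁ ≠ μ₂
s₁²/n₁ = 10.84²/31 = 3.7905,  s₂²/n₂ = 8.52²/30 = 2.4197
SE = √(s₁²/n₁ + s₂²/n₂) = √(3.7905 + 2.4197) = 2.4920
df (Welch-Satterthwaite) = (s₁²/n₁ + s₂²/n₂)² / [(s₁²/n₁)²/(n₁-1) + (s₂²/n₂)²/(n₂-1)] ≈ 56.65
t = (x̄₁ - x̄₂) / SE = (75.53 - 78.09) / 2.4920 = -2.56 / 2.4920 = -1.027
p-value = 0.3087

Since p-value > α = 0.01, we fail to reject H₀.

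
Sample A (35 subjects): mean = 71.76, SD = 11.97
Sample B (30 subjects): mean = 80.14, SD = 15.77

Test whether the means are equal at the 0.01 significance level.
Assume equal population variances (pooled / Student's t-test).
Student's two-sample t-test (equal variances):
H₀: μ₁ = μ₂
H₁: μ₁ ≠ μ₂
df = n₁ + n₂ - 2 = 63
Pooled variance s_p² = [(n₁-1)s₁² + (n₂-1)s₂²] / (n₁ + n₂ - 2) = [(34)(11.97²) + (29)(15.77²)] / 63 = 191.8039
SE = √(s_p²(1/n₁ + 1/n₂)) = √(191.8039 × (1/35 + 1/30)) = 3.4458
t = (x̄₁ - x̄₂) / SE = (71.76 - 80.14) / 3.4458 = -8.38 / 3.4458 = -2.432
p-value = 0.0179

Since p-value > α = 0.01, we fail to reject H₀.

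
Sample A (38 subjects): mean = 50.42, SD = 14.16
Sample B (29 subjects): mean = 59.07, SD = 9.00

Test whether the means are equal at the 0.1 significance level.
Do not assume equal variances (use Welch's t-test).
Welch's two-sample t-test:
H₀: μ₁ = μ₂
H₁: μ₁ ≠ μ₂
s₁²/n₁ = 14.16²/38 = 5.2765,  s₂²/n₂ = 9.00²/29 = 2.7931
SE = √(s₁²/n₁ + s₂²/n₂) = √(5.2765 + 2.7931) = 2.8407
df (Welch-Satterthwaite) = (s₁²/n₁ + s₂²/n₂)² / [(s₁²/n₁)²/(n₁-1) + (s₂²/n₂)²/(n₂-1)] ≈ 63.15
t = (x̄₁ - x̄₂) / SE = (50.42 - 59.07) / 2.8407 = -8.65 / 2.8407 = -3.045
p-value = 0.0034

Since p-value < α = 0.1, we reject H₀.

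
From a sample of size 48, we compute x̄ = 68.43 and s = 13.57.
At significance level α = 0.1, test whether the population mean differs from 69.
One-sample t-test:
H₀: μ = 69
H₁: μ ≠ 69
df = n - 1 = 47
t = (x̄ - μ₀) / (s/√n) = (68.43 - 69) / (13.57/√48) = -0.291
p-value = 0.7723

Since p-value > α = 0.1, we fail to reject H₀.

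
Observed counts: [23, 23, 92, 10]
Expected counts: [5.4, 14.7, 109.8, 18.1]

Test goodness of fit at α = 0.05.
Chi-square goodness of fit test:
H₀: observed counts match expected distribution
H₁: observed counts differ from expected distribution
df = k - 1 = 3
χ² = Σ(O - E)²/E
   = (23 - 5.4)²/5.4 + (23 - 14.7)²/14.7 + (92 - 109.8)²/109.8 + (10 - 18.1)²/18.1
   = 57.363 + 4.686 + 2.886 + 3.625
   = 68.56
p-value < 0.0001

Since p-value < α = 0.05, we reject H₀.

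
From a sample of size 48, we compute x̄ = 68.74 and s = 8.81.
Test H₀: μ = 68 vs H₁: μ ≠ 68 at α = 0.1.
One-sample t-test:
H₀: μ = 68
H₁: μ ≠ 68
df = n - 1 = 47
t = (x̄ - μ₀) / (s/√n) = (68.74 - 68) / (8.81/√48) = 0.582
p-value = 0.5634

Since p-value > α = 0.1, we fail to reject H₀.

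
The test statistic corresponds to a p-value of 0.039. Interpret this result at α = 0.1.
Since p = 0.039 < α = 0.1, reject H₀.
There is sufficient evidence to reject the null hypothesis; the result is statistically significant at the 0.1 level.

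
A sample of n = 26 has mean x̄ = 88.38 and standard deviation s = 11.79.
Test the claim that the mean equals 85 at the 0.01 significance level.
One-sample t-test:
H₀: μ = 85
H₁: μ ≠ 85
df = n - 1 = 25
t = (x̄ - μ₀) / (s/√n) = (88.38 - 85) / (11.79/√26) = 1.462
p-value = 0.1563

Since p-value > α = 0.01, we fail to reject H₀.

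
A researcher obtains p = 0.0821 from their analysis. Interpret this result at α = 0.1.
Since p = 0.0821 < α = 0.1, reject H₀.
There is sufficient evidence to reject the null hypothesis; the result is statistically significant at the 0.1 level.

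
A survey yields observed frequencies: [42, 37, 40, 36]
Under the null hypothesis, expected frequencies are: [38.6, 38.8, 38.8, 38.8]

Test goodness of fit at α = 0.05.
Chi-square goodness of fit test:
H₀: observed counts match expected distribution
H₁: observed counts differ from expected distribution
df = k - 1 = 3
χ² = Σ(O - E)²/E
   = (42 - 38.6)²/38.6 + (37 - 38.8)²/38.8 + (40 - 38.8)²/38.8 + (36 - 38.8)²/38.8
   = 0.299 + 0.084 + 0.037 + 0.202
   = 0.62
p-value = 0.8913

Since p-value > α = 0.05, we fail to reject H₀.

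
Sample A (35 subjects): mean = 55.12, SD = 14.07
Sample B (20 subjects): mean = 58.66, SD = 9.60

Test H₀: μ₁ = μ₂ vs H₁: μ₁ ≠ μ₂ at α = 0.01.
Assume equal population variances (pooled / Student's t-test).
Student's two-sample t-test (equal variances):
H₀: μ₁ = μ₂
H₁: μ₁ ≠ μ₂
df = n₁ + n₂ - 2 = 53
Pooled variance s_p² = [(n₁-1)s₁² + (n₂-1)s₂²] / (n₁ + n₂ - 2) = [(34)(14.07²) + (19)(9.60²)] / 53 = 160.0348
SE = √(s_p²(1/n₁ + 1/n₂)) = √(160.0348 × (1/35 + 1/20)) = 3.5460
t = (x̄₁ - x̄₂) / SE = (55.12 - 58.66) / 3.5460 = -3.54 / 3.5460 = -0.998
p-value = 0.3227

Since p-value > α = 0.01, we fail to reject H₀.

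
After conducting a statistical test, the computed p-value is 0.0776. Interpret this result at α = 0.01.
Since p = 0.0776 > α = 0.01, fail to reject H₀.
There is insufficient evidence to reject the null hypothesis; the result is not statistically significant at the 0.01 level.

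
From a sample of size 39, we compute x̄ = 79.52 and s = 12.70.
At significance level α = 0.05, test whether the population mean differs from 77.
One-sample t-test:
H₀: μ = 77
H₁: μ ≠ 77
df = n - 1 = 38
t = (x̄ - μ₀) / (s/√n) = (79.52 - 77) / (12.70/√39) = 1.239
p-value = 0.2229

Since p-value > α = 0.05, we fail to reject H₀.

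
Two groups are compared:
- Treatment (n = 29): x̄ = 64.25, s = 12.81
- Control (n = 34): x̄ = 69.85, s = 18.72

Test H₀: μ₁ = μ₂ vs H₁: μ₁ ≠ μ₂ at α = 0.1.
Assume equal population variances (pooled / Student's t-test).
Student's two-sample t-test (equal variances):
H₀: μ₁ = μ₂
H₁: μ₁ ≠ μ₂
df = n₁ + n₂ - 2 = 61
Pooled variance s_p² = [(n₁-1)s₁² + (n₂-1)s₂²] / (n₁ + n₂ - 2) = [(28)(12.81²) + (33)(18.72²)] / 61 = 264.9042
SE = √(s_p²(1/n₁ + 1/n₂)) = √(264.9042 × (1/29 + 1/34)) = 4.1141
t = (x̄₁ - x̄₂) / SE = (64.25 - 69.85) / 4.1141 = -5.60 / 4.1141 = -1.361
p-value = 0.1785

Since p-value > α = 0.1, we fail to reject H₀.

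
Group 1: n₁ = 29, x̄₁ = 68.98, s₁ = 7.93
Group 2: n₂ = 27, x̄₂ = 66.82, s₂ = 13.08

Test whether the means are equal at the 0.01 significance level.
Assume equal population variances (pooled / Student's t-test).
Student's two-sample t-test (equal variances):
H₀: μ₁ = μ₂
H₁: μ₁ ≠ μ₂
df = n₁ + n₂ - 2 = 54
Pooled variance s_p² = [(n₁-1)s₁² + (n₂-1)s₂²] / (n₁ + n₂ - 2) = [(28)(7.93²) + (26)(13.08²)] / 54 = 114.9819
SE = √(s_p²(1/n₁ + 1/n₂)) = √(114.9819 × (1/29 + 1/27)) = 2.8677
t = (x̄₁ - x̄₂) / SE = (68.98 - 66.82) / 2.8677 = 2.16 / 2.8677 = 0.753
p-value = 0.4546

Since p-value > α = 0.01, we fail to reject H₀.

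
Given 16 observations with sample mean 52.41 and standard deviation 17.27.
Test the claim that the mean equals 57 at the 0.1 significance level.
One-sample t-test:
H₀: μ = 57
H₁: μ ≠ 57
df = n - 1 = 15
t = (x̄ - μ₀) / (s/√n) = (52.41 - 57) / (17.27/√16) = -1.063
p-value = 0.3045

Since p-value > α = 0.1, we fail to reject H₀.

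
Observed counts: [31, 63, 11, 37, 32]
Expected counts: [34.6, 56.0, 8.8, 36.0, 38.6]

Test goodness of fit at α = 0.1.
Chi-square goodness of fit test:
H₀: observed counts match expected distribution
H₁: observed counts differ from expected distribution
df = k - 1 = 4
χ² = Σ(O - E)²/E
   = (31 - 34.6)²/34.6 + (63 - 56.0)²/56.0 + (11 - 8.8)²/8.8 + (37 - 36.0)²/36.0 + (32 - 38.6)²/38.6
   = 0.375 + 0.875 + 0.550 + 0.028 + 1.128
   = 2.96
p-value = 0.5652

Since p-value > α = 0.1, we fail to reject H₀.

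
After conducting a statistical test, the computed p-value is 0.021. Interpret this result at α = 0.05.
Since p = 0.021 < α = 0.05, reject H₀.
There is sufficient evidence to reject the null hypothesis; the result is statistically significant at the 0.05 level.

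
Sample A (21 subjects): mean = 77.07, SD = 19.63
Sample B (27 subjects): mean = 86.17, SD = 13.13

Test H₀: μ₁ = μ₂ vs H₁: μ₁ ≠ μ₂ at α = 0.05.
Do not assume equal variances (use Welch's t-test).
Welch's two-sample t-test:
H₀: μ₁ = μ₂
H₁: μ₁ ≠ μ₂
s₁²/n₁ = 19.63²/21 = 18.3494,  s₂²/n₂ = 13.13²/27 = 6.3851
SE = √(s₁²/n₁ + s₂²/n₂) = √(18.3494 + 6.3851) = 4.9734
df (Welch-Satterthwaite) = (s₁²/n₁ + s₂²/n₂)² / [(s₁²/n₁)²/(n₁-1) + (s₂²/n₂)²/(n₂-1)] ≈ 33.24
t = (x̄₁ - x̄₂) / SE = (77.07 - 86.17) / 4.9734 = -9.10 / 4.9734 = -1.830
p-value = 0.0763

Since p-value > α = 0.05, we fail to reject H₀.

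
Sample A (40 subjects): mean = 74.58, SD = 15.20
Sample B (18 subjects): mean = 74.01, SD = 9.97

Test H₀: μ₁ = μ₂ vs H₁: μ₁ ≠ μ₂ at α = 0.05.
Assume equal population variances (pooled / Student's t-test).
Student's two-sample t-test (equal variances):
H₀: μ₁ = μ₂
H₁: μ₁ ≠ μ₂
df = n₁ + n₂ - 2 = 56
Pooled variance s_p² = [(n₁-1)s₁² + (n₂-1)s₂²] / (n₁ + n₂ - 2) = [(39)(15.20²) + (17)(9.97²)] / 56 = 191.0781
SE = √(s_p²(1/n₁ + 1/n₂)) = √(191.0781 × (1/40 + 1/18)) = 3.9233
t = (x̄₁ - x̄₂) / SE = (74.58 - 74.01) / 3.9233 = 0.57 / 3.9233 = 0.145
p-value = 0.8850

Since p-value > α = 0.05, we fail to reject H₀.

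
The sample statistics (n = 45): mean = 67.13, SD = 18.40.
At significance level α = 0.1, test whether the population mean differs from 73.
One-sample t-test:
H₀: μ = 73
H₁: μ ≠ 73
df = n - 1 = 44
t = (x̄ - μ₀) / (s/√n) = (67.13 - 73) / (18.40/√45) = -2.140
p-value = 0.0379

Since p-value < α = 0.1, we reject H₀.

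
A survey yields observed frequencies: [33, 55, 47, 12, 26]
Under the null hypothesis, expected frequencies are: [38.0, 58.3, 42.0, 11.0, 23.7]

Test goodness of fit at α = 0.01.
Chi-square goodness of fit test:
H₀: observed counts match expected distribution
H₁: observed counts differ from expected distribution
df = k - 1 = 4
χ² = Σ(O - E)²/E
   = (33 - 38.0)²/38.0 + (55 - 58.3)²/58.3 + (47 - 42.0)²/42.0 + (12 - 11.0)²/11.0 + (26 - 23.7)²/23.7
   = 0.658 + 0.187 + 0.595 + 0.091 + 0.223
   = 1.75
p-value = 0.7809

Since p-value > α = 0.01, we fail to reject H₀.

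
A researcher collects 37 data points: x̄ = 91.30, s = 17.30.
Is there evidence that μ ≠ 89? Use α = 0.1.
One-sample t-test:
H₀: μ = 89
H₁: μ ≠ 89
df = n - 1 = 36
t = (x̄ - μ₀) / (s/√n) = (91.30 - 89) / (17.30/√37) = 0.809
p-value = 0.4240

Since p-value > α = 0.1, we fail to reject H₀.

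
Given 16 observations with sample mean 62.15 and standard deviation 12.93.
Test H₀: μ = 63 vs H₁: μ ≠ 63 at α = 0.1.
One-sample t-test:
H₀: μ = 63
H₁: μ ≠ 63
df = n - 1 = 15
t = (x̄ - μ₀) / (s/√n) = (62.15 - 63) / (12.93/√16) = -0.263
p-value = 0.7962

Since p-value > α = 0.1, we fail to reject H₀.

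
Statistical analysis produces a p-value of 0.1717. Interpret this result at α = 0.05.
Since p = 0.1717 > α = 0.05, fail to reject H₀.
There is insufficient evidence to reject the null hypothesis; the result is not statistically significant at the 0.05 level.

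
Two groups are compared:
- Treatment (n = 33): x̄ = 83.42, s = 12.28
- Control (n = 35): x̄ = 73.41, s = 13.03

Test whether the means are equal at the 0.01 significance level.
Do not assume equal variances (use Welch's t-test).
Welch's two-sample t-test:
H₀: μ₁ = μ₂
H₁: μ₁ ≠ μ₂
s₁²/n₁ = 12.28²/33 = 4.5696,  s₂²/n₂ = 13.03²/35 = 4.8509
SE = √(s₁²/n₁ + s₂²/n₂) = √(4.5696 + 4.8509) = 3.0693
df (Welch-Satterthwaite) = (s₁²/n₁ + s₂²/n₂)² / [(s₁²/n₁)²/(n₁-1) + (s₂²/n₂)²/(n₂-1)] ≈ 66.00
t = (x̄₁ - x̄₂) / SE = (83.42 - 73.41) / 3.0693 = 10.01 / 3.0693 = 3.261
p-value = 0.0018

Since p-value < α = 0.01, we reject H₀.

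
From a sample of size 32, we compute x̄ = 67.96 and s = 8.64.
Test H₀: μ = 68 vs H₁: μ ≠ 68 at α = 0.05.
One-sample t-test:
H₀: μ = 68
H₁: μ ≠ 68
df = n - 1 = 31
t = (x̄ - μ₀) / (s/√n) = (67.96 - 68) / (8.64/√32) = -0.026
p-value = 0.9793

Since p-value > α = 0.05, we fail to reject H₀.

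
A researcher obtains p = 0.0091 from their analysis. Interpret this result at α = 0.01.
Since p = 0.0091 < α = 0.01, reject H₀.
There is sufficient evidence to reject the null hypothesis; the result is statistically significant at the 0.01 level.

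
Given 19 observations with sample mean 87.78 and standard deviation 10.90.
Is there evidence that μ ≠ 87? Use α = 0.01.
One-sample t-test:
H₀: μ = 87
H₁: μ ≠ 87
df = n - 1 = 18
t = (x̄ - μ₀) / (s/√n) = (87.78 - 87) / (10.90/√19) = 0.312
p-value = 0.7587

Since p-value > α = 0.01, we fail to reject H₀.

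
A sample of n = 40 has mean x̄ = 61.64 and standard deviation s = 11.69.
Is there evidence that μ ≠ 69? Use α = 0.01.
One-sample t-test:
H₀: μ = 69
H₁: μ ≠ 69
df = n - 1 = 39
t = (x̄ - μ₀) / (s/√n) = (61.64 - 69) / (11.69/√40) = -3.982
p-value = 0.0003

Since p-value < α = 0.01, we reject H₀.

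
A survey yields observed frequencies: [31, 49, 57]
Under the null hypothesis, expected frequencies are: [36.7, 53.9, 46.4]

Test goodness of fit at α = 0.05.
Chi-square goodness of fit test:
H₀: observed counts match expected distribution
H₁: observed counts differ from expected distribution
df = k - 1 = 2
χ² = Σ(O - E)²/E
   = (31 - 36.7)²/36.7 + (49 - 53.9)²/53.9 + (57 - 46.4)²/46.4
   = 0.885 + 0.445 + 2.422
   = 3.75
p-value = 0.1532

Since p-value > α = 0.05, we fail to reject H₀.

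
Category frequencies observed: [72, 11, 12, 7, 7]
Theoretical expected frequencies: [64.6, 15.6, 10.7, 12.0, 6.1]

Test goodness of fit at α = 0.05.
Chi-square goodness of fit test:
H₀: observed counts match expected distribution
H₁: observed counts differ from expected distribution
df = k - 1 = 4
χ² = Σ(O - E)²/E
   = (72 - 64.6)²/64.6 + (11 - 15.6)²/15.6 + (12 - 10.7)²/10.7 + (7 - 12.0)²/12.0 + (7 - 6.1)²/6.1
   = 0.848 + 1.356 + 0.158 + 2.083 + 0.133
   = 4.58
p-value = 0.3334

Since p-value > α = 0.05, we fail to reject H₀.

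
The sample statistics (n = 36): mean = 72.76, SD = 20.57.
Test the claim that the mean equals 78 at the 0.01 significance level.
One-sample t-test:
H₀: μ = 78
H₁: μ ≠ 78
df = n - 1 = 35
t = (x̄ - μ₀) / (s/√n) = (72.76 - 78) / (20.57/√36) = -1.528
p-value = 0.1354

Since p-value > α = 0.01, we fail to reject H₀.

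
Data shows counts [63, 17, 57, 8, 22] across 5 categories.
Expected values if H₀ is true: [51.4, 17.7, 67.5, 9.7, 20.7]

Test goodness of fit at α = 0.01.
Chi-square goodness of fit test:
H₀: observed counts match expected distribution
H₁: observed counts differ from expected distribution
df = k - 1 = 4
χ² = Σ(O - E)²/E
   = (63 - 51.4)²/51.4 + (17 - 17.7)²/17.7 + (57 - 67.5)²/67.5 + (8 - 9.7)²/9.7 + (22 - 20.7)²/20.7
   = 2.618 + 0.028 + 1.633 + 0.298 + 0.082
   = 4.66
p-value = 0.3242

Since p-value > α = 0.01, we fail to reject H₀.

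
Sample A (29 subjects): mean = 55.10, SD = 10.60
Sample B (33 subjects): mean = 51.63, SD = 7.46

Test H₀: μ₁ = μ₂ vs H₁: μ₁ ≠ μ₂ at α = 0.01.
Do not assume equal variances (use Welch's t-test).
Welch's two-sample t-test:
H₀: μ₁ = μ₂
H₁: μ₁ ≠ μ₂
s₁²/n₁ = 10.60²/29 = 3.8745,  s₂²/n₂ = 7.46²/33 = 1.6864
SE = √(s₁²/n₁ + s₂²/n₂) = √(3.8745 + 1.6864) = 2.3582
df (Welch-Satterthwaite) = (s₁²/n₁ + s₂²/n₂)² / [(s₁²/n₁)²/(n₁-1) + (s₂²/n₂)²/(n₂-1)] ≈ 49.48
t = (x̄₁ - x̄₂) / SE = (55.10 - 51.63) / 2.3582 = 3.47 / 2.3582 = 1.471
p-value = 0.1475

Since p-value > α = 0.01, we fail to reject H₀.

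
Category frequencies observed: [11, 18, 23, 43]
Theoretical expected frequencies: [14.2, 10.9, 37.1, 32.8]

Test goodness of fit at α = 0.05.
Chi-square goodness of fit test:
H₀: observed counts match expected distribution
H₁: observed counts differ from expected distribution
df = k - 1 = 3
χ² = Σ(O - E)²/E
   = (11 - 14.2)²/14.2 + (18 - 10.9)²/10.9 + (23 - 37.1)²/37.1 + (43 - 32.8)²/32.8
   = 0.721 + 4.625 + 5.359 + 3.172
   = 13.88
p-value = 0.0031

Since p-value < α = 0.05, we reject H₀.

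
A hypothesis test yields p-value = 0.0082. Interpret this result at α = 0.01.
Since p = 0.0082 < α = 0.01, reject H₀.
There is sufficient evidence to reject the null hypothesis; the result is statistically significant at the 0.01 level.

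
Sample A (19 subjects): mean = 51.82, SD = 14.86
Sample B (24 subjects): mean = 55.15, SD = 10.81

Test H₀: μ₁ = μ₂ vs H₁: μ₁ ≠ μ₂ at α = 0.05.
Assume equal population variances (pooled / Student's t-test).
Student's two-sample t-test (equal variances):
H₀: μ₁ = μ₂
H₁: μ₁ ≠ μ₂
df = n₁ + n₂ - 2 = 41
Pooled variance s_p² = [(n₁-1)s₁² + (n₂-1)s₂²] / (n₁ + n₂ - 2) = [(18)(14.86²) + (23)(10.81²)] / 41 = 162.4986
SE = √(s_p²(1/n₁ + 1/n₂)) = √(162.4986 × (1/19 + 1/24)) = 3.9145
t = (x̄₁ - x̄₂) / SE = (51.82 - 55.15) / 3.9145 = -3.33 / 3.9145 = -0.851
p-value = 0.3999

Since p-value > α = 0.05, we fail to reject H₀.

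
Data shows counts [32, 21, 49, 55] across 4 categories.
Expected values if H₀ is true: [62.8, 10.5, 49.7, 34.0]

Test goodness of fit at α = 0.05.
Chi-square goodness of fit test:
H₀: observed counts match expected distribution
H₁: observed counts differ from expected distribution
df = k - 1 = 3
χ² = Σ(O - E)²/E
   = (32 - 62.8)²/62.8 + (21 - 10.5)²/10.5 + (49 - 49.7)²/49.7 + (55 - 34.0)²/34.0
   = 15.106 + 10.500 + 0.010 + 12.971
   = 38.59
p-value < 0.0001

Since p-value < α = 0.05, we reject H₀.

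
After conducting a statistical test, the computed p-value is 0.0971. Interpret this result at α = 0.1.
Since p = 0.0971 < α = 0.1, reject H₀.
There is sufficient evidence to reject the null hypothesis; the result is statistically significant at the 0.1 level.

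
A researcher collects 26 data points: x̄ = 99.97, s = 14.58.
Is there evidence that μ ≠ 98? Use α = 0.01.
One-sample t-test:
H₀: μ = 98
H₁: μ ≠ 98
df = n - 1 = 25
t = (x̄ - μ₀) / (s/√n) = (99.97 - 98) / (14.58/√26) = 0.689
p-value = 0.4972

Since p-value > α = 0.01, we fail to reject H₀.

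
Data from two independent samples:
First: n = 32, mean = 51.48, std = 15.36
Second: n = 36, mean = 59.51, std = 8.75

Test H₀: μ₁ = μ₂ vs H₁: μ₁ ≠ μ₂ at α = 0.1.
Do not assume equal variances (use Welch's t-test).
Welch's two-sample t-test:
H₀: μ₁ = μ₂
H₁: μ₁ ≠ μ₂
s₁²/n₁ = 15.36²/32 = 7.3728,  s₂²/n₂ = 8.75²/36 = 2.1267
SE = √(s₁²/n₁ + s₂²/n₂) = √(7.3728 + 2.1267) = 3.0821
df (Welch-Satterthwaite) = (s₁²/n₁ + s₂²/n₂)² / [(s₁²/n₁)²/(n₁-1) + (s₂²/n₂)²/(n₂-1)] ≈ 47.93
t = (x̄₁ - x̄₂) / SE = (51.48 - 59.51) / 3.0821 = -8.03 / 3.0821 = -2.605
p-value = 0.0122

Since p-value < α = 0.1, we reject H₀.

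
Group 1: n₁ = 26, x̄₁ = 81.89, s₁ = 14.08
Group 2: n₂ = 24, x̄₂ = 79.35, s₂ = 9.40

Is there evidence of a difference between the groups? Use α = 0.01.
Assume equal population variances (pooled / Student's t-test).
Student's two-sample t-test (equal variances):
H₀: μ₁ = μ₂
H₁: μ₁ ≠ μ₂
df = n₁ + n₂ - 2 = 48
Pooled variance s_p² = [(n₁-1)s₁² + (n₂-1)s₂²] / (n₁ + n₂ - 2) = [(25)(14.08²) + (23)(9.40²)] / 48 = 145.5925
SE = √(s_p²(1/n₁ + 1/n₂)) = √(145.5925 × (1/26 + 1/24)) = 3.4156
t = (x̄₁ - x̄₂) / SE = (81.89 - 79.35) / 3.4156 = 2.54 / 3.4156 = 0.744
p-value = 0.4607

Since p-value > α = 0.01, we fail to reject H₀.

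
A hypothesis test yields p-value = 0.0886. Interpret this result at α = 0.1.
Since p = 0.0886 < α = 0.1, reject H₀.
There is sufficient evidence to reject the null hypothesis; the result is statistically significant at the 0.1 level.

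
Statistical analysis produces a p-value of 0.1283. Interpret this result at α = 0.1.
Since p = 0.1283 > α = 0.1, fail to reject H₀.
There is insufficient evidence to reject the null hypothesis; the result is not statistically significant at the 0.1 level.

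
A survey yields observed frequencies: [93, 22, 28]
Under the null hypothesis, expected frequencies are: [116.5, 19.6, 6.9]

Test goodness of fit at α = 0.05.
Chi-square goodness of fit test:
H₀: observed counts match expected distribution
H₁: observed counts differ from expected distribution
df = k - 1 = 2
χ² = Σ(O - E)²/E
   = (93 - 116.5)²/116.5 + (22 - 19.6)²/19.6 + (28 - 6.9)²/6.9
   = 4.740 + 0.294 + 64.523
   = 69.56
p-value < 0.0001

Since p-value < α = 0.05, we reject H₀.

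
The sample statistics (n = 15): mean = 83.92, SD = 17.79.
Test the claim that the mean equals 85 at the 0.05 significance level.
One-sample t-test:
H₀: μ = 85
H₁: μ ≠ 85
df = n - 1 = 14
t = (x̄ - μ₀) / (s/√n) = (83.92 - 85) / (17.79/√15) = -0.235
p-value = 0.8175

Since p-value > α = 0.05, we fail to reject H₀.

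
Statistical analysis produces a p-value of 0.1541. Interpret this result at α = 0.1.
Since p = 0.1541 > α = 0.1, fail to reject H₀.
There is insufficient evidence to reject the null hypothesis; the result is not statistically significant at the 0.1 level.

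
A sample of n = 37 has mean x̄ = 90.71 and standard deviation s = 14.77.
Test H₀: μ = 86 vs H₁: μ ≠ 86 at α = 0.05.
One-sample t-test:
H₀: μ = 86
H₁: μ ≠ 86
df = n - 1 = 36
t = (x̄ - μ₀) / (s/√n) = (90.71 - 86) / (14.77/√37) = 1.940
p-value = 0.0603

Since p-value > α = 0.05, we fail to reject H₀.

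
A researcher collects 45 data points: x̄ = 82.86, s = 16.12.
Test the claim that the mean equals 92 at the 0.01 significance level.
One-sample t-test:
H₀: μ = 92
H₁: μ ≠ 92
df = n - 1 = 44
t = (x̄ - μ₀) / (s/√n) = (82.86 - 92) / (16.12/√45) = -3.804
p-value = 0.0004

Since p-value < α = 0.01, we reject H₀.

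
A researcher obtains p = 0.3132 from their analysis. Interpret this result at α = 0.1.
Since p = 0.3132 > α = 0.1, fail to reject H₀.
There is insufficient evidence to reject the null hypothesis; the result is not statistically significant at the 0.1 level.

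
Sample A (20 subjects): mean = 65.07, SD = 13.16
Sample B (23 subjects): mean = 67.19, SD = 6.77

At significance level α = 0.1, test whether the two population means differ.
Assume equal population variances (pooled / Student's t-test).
Student's two-sample t-test (equal variances):
H₀: μ₁ = μ₂
H₁: μ₁ ≠ μ₂
df = n₁ + n₂ - 2 = 41
Pooled variance s_p² = [(n₁-1)s₁² + (n₂-1)s₂²] / (n₁ + n₂ - 2) = [(19)(13.16²) + (22)(6.77²)] / 41 = 104.8500
SE = √(s_p²(1/n₁ + 1/n₂)) = √(104.8500 × (1/20 + 1/23)) = 3.1307
t = (x̄₁ - x̄₂) / SE = (65.07 - 67.19) / 3.1307 = -2.12 / 3.1307 = -0.677
p-value = 0.5021

Since p-value > α = 0.1, we fail to reject H₀.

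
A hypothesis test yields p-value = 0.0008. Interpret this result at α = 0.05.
Since p = 0.0008 < α = 0.05, reject H₀.
There is sufficient evidence to reject the null hypothesis; the result is statistically significant at the 0.05 level.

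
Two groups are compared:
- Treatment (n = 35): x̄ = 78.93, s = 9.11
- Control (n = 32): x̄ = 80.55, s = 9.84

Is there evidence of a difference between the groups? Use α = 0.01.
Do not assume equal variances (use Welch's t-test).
Welch's two-sample t-test:
H₀: μ₁ = μ₂
H₁: μ₁ ≠ μ₂
s₁²/n₁ = 9.11²/35 = 2.3712,  s₂²/n₂ = 9.84²/32 = 3.0258
SE = √(s₁²/n₁ + s₂²/n₂) = √(2.3712 + 3.0258) = 2.3231
df (Welch-Satterthwaite) = (s₁²/n₁ + s₂²/n₂)² / [(s₁²/n₁)²/(n₁-1) + (s₂²/n₂)²/(n₂-1)] ≈ 63.22
t = (x̄₁ - x̄₂) / SE = (78.93 - 80.55) / 2.3231 = -1.62 / 2.3231 = -0.697
p-value = 0.4882

Since p-value > α = 0.01, we fail to reject H₀.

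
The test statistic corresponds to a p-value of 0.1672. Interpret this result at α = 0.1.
Since p = 0.1672 > α = 0.1, fail to reject H₀.
There is insufficient evidence to reject the null hypothesis; the result is not statistically significant at the 0.1 level.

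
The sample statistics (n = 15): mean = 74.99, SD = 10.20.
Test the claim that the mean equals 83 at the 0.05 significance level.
One-sample t-test:
H₀: μ = 83
H₁: μ ≠ 83
df = n - 1 = 14
t = (x̄ - μ₀) / (s/√n) = (74.99 - 83) / (10.20/√15) = -3.041
p-value = 0.0088

Since p-value < α = 0.05, we reject H₀.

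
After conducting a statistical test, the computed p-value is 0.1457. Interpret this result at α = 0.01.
Since p = 0.1457 > α = 0.01, fail to reject H₀.
There is insufficient evidence to reject the null hypothesis; the result is not statistically significant at the 0.01 level.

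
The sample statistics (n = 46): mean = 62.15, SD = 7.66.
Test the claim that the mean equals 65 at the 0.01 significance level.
One-sample t-test:
H₀: μ = 65
H₁: μ ≠ 65
df = n - 1 = 45
t = (x̄ - μ₀) / (s/√n) = (62.15 - 65) / (7.66/√46) = -2.523
p-value = 0.0152

Since p-value > α = 0.01, we fail to reject H₀.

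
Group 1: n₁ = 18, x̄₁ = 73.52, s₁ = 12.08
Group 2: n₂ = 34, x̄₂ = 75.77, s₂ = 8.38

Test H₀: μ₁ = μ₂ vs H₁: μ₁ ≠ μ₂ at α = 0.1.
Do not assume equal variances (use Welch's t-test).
Welch's two-sample t-test:
H₀: μ₁ = μ₂
H₁: μ₁ ≠ μ₂
s₁²/n₁ = 12.08²/18 = 8.1070,  s₂²/n₂ = 8.38²/34 = 2.0654
SE = √(s₁²/n₁ + s₂²/n₂) = √(8.1070 + 2.0654) = 3.1894
df (Welch-Satterthwaite) = (s₁²/n₁ + s₂²/n₂)² / [(s₁²/n₁)²/(n₁-1) + (s₂²/n₂)²/(n₂-1)] ≈ 25.90
t = (x̄₁ - x̄₂) / SE = (73.52 - 75.77) / 3.1894 = -2.25 / 3.1894 = -0.705
p-value = 0.4868

Since p-value > α = 0.1, we fail to reject H₀.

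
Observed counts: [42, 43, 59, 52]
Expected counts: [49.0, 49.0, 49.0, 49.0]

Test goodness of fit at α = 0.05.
Chi-square goodness of fit test:
H₀: observed counts match expected distribution
H₁: observed counts differ from expected distribution
df = k - 1 = 3
χ² = Σ(O - E)²/E
   = (42 - 49.0)²/49.0 + (43 - 49.0)²/49.0 + (59 - 49.0)²/49.0 + (52 - 49.0)²/49.0
   = 1.000 + 0.735 + 2.041 + 0.184
   = 3.96
p-value = 0.2659

Since p-value > α = 0.05, we fail to reject H₀.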